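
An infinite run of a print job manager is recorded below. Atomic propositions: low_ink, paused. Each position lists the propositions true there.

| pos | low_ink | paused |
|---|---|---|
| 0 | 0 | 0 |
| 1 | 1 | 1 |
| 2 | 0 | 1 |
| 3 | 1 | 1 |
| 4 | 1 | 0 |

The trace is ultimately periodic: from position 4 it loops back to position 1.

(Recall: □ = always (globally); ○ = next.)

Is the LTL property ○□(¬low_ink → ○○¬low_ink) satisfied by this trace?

Violated

The position after 0 is 1; □(¬low_ink → ○○¬low_ink) is false there.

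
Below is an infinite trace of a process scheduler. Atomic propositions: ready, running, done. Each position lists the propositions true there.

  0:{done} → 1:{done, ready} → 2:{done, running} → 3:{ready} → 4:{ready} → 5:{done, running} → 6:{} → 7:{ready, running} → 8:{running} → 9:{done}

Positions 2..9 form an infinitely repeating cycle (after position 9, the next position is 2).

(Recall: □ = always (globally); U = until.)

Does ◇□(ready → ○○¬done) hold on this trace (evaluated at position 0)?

No

□(ready → ○○¬done) is false at every position 0..9, so it never becomes true and ◇□(ready → ○○¬done) fails.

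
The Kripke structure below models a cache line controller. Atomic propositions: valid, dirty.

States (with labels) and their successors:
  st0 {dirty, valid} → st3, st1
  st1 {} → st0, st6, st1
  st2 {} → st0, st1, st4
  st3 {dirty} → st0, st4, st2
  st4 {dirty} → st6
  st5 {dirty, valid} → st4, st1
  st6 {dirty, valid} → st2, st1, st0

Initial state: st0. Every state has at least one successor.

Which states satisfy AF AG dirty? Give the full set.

none

States satisfying AG dirty: ∅.
States satisfying AF AG dirty: ∅.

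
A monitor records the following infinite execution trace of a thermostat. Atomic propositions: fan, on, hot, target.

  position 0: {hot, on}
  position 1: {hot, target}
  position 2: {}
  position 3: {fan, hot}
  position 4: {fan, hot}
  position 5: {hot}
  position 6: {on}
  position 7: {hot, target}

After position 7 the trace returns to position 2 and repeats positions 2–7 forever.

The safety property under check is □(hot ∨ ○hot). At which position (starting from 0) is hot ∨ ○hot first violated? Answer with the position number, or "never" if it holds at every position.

hot ∨ ○hot holds at every position 0..7, and those are all the positions the trace ever visits, so the invariant □(hot ∨ ○hot) is never violated.

never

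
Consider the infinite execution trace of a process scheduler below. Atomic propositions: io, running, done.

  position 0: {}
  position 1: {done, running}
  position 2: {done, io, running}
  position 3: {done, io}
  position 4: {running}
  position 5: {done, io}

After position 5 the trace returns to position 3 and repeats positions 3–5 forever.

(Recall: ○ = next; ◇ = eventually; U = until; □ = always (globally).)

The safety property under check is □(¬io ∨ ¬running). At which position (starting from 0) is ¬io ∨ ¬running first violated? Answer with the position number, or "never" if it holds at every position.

Check ¬io ∨ ¬running at each position in order: 0 ✓, 1 ✓.
At position 2 the labels are {done, io, running}, so ¬io ∨ ¬running is false there. This is the first violation.

2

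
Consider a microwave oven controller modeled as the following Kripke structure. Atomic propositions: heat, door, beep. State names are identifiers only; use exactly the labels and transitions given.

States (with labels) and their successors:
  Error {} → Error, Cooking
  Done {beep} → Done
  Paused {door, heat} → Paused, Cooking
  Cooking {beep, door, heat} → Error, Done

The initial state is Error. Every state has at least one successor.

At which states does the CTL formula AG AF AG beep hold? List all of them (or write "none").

{Done}

States satisfying AF AG beep: {Done}.
States satisfying AG AF AG beep: {Done}.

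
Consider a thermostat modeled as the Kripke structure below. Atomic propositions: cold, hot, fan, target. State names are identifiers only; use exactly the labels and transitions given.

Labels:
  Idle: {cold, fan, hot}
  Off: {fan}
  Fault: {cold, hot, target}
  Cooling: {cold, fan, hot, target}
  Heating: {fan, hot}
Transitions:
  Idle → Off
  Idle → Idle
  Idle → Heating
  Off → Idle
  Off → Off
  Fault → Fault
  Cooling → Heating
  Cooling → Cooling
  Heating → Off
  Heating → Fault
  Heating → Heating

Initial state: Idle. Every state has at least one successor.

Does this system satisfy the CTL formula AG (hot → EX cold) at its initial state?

Holds

States satisfying hot → EX cold: {Idle, Off, Fault, Cooling, Heating}.
States satisfying AG (hot → EX cold): {Idle, Off, Fault, Cooling, Heating}.
Every state reachable from Idle satisfies hot → EX cold.
Idle ∈ Sat(AG (hot → EX cold)).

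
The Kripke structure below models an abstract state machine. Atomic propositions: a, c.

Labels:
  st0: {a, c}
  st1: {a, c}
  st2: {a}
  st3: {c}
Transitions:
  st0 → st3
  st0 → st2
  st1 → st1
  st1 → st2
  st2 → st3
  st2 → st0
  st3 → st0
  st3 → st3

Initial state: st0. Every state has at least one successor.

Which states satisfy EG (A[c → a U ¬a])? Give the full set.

{st3}

States satisfying A[c → a U ¬a]: {st3}.
States satisfying EG (A[c → a U ¬a]): {st3}.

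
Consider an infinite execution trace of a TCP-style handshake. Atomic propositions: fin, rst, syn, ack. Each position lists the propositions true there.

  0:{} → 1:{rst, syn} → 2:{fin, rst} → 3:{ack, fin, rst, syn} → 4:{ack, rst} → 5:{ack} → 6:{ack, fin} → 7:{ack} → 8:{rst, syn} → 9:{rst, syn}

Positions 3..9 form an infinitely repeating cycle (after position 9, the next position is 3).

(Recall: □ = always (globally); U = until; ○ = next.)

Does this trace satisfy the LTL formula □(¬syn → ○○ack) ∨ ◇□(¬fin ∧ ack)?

¬syn → ○○ack must hold at every position from 0 onward. It fails at position 0, so □(¬syn → ○○ack) is false.
Positions where ¬syn holds: 0, 2, 4, 5, 6, 7.
Check ○○ack at each: 0→fails, 2→ok, 4→ok, 5→ok, 6→fails, 7→fails.
□(¬fin ∧ ack) is false at every position 0..9, so it never becomes true and ◇□(¬fin ∧ ack) fails.
At position 0: □(¬syn → ○○ack) is false; ◇□(¬fin ∧ ack) is false; so □(¬syn → ○○ack) ∨ ◇□(¬fin ∧ ack) is false.

Does not hold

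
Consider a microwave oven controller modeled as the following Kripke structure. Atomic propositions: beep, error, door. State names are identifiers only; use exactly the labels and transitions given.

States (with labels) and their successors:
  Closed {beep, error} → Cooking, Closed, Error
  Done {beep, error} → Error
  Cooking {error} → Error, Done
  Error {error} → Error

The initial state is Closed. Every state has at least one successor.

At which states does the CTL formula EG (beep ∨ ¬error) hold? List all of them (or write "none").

{Closed}

States satisfying beep ∨ ¬error: {Closed, Done}.
States satisfying EG (beep ∨ ¬error): {Closed}.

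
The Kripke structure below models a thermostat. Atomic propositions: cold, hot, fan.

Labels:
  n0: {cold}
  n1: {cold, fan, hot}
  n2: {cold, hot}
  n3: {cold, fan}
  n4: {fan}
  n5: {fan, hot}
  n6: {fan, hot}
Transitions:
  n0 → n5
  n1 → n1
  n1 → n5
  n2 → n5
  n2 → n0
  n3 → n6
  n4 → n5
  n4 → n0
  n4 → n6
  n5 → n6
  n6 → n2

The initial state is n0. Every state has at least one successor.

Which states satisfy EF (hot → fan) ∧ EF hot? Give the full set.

{n0, n1, n2, n3, n4, n5, n6}

States satisfying hot → fan: {n0, n1, n3, n4, n5, n6}.
States satisfying EF (hot → fan): {n0, n1, n2, n3, n4, n5, n6}.
States satisfying hot: {n1, n2, n5, n6}.
States satisfying EF hot: {n0, n1, n2, n3, n4, n5, n6}.
States satisfying EF (hot → fan) ∧ EF hot: {n0, n1, n2, n3, n4, n5, n6}.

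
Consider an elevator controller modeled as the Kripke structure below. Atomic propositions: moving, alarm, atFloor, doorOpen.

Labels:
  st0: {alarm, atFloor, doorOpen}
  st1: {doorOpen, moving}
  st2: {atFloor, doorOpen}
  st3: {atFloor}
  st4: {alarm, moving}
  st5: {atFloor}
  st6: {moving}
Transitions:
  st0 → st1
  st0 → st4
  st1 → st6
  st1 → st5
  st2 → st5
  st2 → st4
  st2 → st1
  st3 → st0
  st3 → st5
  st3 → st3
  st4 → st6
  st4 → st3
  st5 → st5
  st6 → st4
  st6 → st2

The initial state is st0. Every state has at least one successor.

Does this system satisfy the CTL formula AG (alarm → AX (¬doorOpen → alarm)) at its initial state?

States satisfying alarm → AX (¬doorOpen → alarm): {st0, st1, st2, st3, st5, st6}.
States satisfying AG (alarm → AX (¬doorOpen → alarm)): {st5}.
st4 is reachable from st0 and violates alarm → AX (¬doorOpen → alarm), so AG fails at st0.
st0 ∉ Sat(AG (alarm → AX (¬doorOpen → alarm))).

Does not hold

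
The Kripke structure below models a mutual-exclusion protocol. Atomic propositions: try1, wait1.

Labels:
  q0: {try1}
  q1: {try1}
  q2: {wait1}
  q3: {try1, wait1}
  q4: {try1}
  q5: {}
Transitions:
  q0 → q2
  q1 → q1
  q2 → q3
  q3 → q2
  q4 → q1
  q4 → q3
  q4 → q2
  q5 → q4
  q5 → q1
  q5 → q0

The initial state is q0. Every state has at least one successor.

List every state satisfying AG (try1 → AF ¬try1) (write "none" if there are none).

States satisfying try1 → AF ¬try1: {q0, q2, q3, q5}.
States satisfying AG (try1 → AF ¬try1): {q0, q2, q3}.

{q0, q2, q3}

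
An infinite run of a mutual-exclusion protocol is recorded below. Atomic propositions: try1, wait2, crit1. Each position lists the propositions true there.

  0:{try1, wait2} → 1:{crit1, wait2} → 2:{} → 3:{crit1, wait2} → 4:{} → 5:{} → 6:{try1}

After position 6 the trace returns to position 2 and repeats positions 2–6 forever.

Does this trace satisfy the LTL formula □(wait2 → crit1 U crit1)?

wait2 → crit1 U crit1 must hold at every position from 0 onward. It fails at position 0, so □(wait2 → crit1 U crit1) is false.
Positions where wait2 holds: 0, 1, 3.
Check crit1 U crit1 at each: 0→fails, 1→ok, 3→ok.

Does not hold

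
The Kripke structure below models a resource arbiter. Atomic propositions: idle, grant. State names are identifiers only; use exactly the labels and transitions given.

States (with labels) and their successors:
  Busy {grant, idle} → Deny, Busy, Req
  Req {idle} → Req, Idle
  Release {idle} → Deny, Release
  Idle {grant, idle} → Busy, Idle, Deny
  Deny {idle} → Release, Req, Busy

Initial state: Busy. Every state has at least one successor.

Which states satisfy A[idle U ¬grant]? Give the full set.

{Req, Release, Deny}

States satisfying idle: {Busy, Req, Release, Idle, Deny}.
States satisfying ¬grant: {Req, Release, Deny}.
States satisfying A[idle U ¬grant]: {Req, Release, Deny}.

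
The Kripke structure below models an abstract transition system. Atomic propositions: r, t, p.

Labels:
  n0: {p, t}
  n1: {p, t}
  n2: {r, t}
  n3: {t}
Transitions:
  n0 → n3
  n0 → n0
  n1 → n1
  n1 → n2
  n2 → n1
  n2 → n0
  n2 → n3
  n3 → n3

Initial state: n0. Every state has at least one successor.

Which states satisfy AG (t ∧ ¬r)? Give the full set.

{n0, n3}

States satisfying t ∧ ¬r: {n0, n1, n3}.
States satisfying AG (t ∧ ¬r): {n0, n3}.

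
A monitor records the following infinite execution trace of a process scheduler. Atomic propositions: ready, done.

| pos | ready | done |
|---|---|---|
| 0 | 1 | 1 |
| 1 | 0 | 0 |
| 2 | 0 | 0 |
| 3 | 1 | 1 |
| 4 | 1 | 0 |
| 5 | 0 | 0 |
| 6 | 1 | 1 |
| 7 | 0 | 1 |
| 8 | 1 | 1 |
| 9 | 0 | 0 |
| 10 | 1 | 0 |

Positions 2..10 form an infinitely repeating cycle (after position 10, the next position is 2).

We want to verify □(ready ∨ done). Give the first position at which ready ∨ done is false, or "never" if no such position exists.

Check ready ∨ done at each position in order: 0 ✓.
At position 1 the labels are {}, so ready ∨ done is false there. This is the first violation.

1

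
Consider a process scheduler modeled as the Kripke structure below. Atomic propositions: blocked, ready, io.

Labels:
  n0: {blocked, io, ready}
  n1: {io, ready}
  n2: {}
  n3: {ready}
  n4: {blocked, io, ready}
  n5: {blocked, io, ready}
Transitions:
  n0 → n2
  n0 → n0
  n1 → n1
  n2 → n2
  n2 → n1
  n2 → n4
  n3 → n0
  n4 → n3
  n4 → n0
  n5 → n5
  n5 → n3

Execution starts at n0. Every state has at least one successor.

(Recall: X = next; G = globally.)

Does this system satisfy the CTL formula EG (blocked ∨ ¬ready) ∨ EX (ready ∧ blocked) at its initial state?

Yes

States satisfying blocked ∨ ¬ready: {n0, n2, n4, n5}.
States satisfying EG (blocked ∨ ¬ready): {n0, n2, n4, n5}.
States satisfying ready ∧ blocked: {n0, n4, n5}.
States satisfying EX (ready ∧ blocked): {n0, n2, n3, n4, n5}.
States satisfying EG (blocked ∨ ¬ready) ∨ EX (ready ∧ blocked): {n0, n2, n3, n4, n5}.
n0 ∈ Sat(EG (blocked ∨ ¬ready) ∨ EX (ready ∧ blocked)).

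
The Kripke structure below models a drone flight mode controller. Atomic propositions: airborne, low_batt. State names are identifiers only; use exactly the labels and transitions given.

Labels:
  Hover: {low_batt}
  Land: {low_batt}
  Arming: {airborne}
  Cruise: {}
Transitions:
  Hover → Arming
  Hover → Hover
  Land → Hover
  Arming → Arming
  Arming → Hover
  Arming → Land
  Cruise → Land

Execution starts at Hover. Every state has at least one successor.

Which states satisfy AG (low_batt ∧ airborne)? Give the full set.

none

States satisfying low_batt ∧ airborne: ∅.
States satisfying AG (low_batt ∧ airborne): ∅.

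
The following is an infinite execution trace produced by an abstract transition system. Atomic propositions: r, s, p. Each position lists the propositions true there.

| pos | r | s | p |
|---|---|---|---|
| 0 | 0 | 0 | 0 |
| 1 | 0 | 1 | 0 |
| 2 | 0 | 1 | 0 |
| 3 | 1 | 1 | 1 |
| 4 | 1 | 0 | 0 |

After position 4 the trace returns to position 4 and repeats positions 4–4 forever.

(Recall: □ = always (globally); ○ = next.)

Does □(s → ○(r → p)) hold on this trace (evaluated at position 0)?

s → ○(r → p) must hold at every position from 0 onward. It fails at position 3, so □(s → ○(r → p)) is false.
Positions where s holds: 1, 2, 3.
Check ○(r → p) at each: 1→ok, 2→ok, 3→fails.

Violated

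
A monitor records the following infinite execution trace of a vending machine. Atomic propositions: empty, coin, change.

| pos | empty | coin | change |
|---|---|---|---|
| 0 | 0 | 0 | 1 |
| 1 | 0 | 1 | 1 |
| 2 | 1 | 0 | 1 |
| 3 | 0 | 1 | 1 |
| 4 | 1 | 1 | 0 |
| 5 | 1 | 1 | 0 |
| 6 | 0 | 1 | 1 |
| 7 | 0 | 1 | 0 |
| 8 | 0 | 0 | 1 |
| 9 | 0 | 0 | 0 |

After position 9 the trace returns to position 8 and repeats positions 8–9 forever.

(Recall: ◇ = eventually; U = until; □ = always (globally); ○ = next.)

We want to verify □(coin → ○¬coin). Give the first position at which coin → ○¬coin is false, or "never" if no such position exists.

Check coin → ○¬coin at each position in order: 0 ✓, 1 ✓, 2 ✓.
At position 3 the labels are {change, coin} and the next position 4 has {coin, empty}, so coin → ○¬coin is false there. This is the first violation.

3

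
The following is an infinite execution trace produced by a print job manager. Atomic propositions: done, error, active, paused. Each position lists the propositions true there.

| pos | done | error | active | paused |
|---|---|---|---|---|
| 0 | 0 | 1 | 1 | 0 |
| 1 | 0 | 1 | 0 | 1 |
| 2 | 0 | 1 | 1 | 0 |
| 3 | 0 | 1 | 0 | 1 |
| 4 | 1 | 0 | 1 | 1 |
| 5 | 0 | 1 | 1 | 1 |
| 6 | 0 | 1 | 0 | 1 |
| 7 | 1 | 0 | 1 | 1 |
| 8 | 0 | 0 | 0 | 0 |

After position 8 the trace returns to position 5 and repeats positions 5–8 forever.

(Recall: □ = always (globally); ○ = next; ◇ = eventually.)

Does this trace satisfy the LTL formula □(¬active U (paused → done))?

¬active U (paused → done) must hold at every position from 0 onward. It fails at position 5, so □(¬active U (paused → done)) is false.

No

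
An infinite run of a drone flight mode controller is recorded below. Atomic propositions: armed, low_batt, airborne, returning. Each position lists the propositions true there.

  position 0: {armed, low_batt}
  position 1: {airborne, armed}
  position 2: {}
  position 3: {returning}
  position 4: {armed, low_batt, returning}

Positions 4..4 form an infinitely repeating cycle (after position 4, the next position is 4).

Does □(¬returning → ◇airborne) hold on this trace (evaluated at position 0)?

¬returning → ◇airborne must hold at every position from 0 onward. It fails at position 2, so □(¬returning → ◇airborne) is false.
Positions where ¬returning holds: 0, 1, 2.
Check ◇airborne at each: 0→ok, 1→ok, 2→fails.

Does not hold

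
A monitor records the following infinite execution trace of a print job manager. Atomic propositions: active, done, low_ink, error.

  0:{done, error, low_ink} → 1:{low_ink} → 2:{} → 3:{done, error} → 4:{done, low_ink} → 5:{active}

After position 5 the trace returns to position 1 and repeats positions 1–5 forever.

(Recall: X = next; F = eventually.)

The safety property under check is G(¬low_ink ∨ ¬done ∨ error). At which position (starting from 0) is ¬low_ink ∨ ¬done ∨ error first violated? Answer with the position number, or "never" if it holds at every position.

4

Check ¬low_ink ∨ ¬done ∨ error at each position in order: 0 ✓, 1 ✓, 2 ✓, 3 ✓.
At position 4 the labels are {done, low_ink}, so ¬low_ink ∨ ¬done ∨ error is false there. This is the first violation.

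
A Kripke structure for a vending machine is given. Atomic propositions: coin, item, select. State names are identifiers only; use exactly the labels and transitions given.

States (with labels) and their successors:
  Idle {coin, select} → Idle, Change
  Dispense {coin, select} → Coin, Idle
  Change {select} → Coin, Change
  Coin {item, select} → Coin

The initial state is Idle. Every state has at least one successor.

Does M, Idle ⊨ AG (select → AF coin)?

States satisfying select → AF coin: {Idle, Dispense}.
States satisfying AG (select → AF coin): ∅.
Change is reachable from Idle and violates select → AF coin, so AG fails at Idle.
Idle ∉ Sat(AG (select → AF coin)).

Does not hold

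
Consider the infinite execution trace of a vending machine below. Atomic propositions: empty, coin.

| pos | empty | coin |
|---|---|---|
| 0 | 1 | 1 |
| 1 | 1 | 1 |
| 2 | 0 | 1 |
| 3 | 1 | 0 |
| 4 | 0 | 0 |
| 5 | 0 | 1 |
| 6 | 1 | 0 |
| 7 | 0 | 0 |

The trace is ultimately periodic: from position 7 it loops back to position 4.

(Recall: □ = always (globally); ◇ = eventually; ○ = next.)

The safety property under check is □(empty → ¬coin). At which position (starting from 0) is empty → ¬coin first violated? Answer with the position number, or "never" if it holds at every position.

At position 0 the labels are {coin, empty}, so empty → ¬coin is false there. This is the first violation.

0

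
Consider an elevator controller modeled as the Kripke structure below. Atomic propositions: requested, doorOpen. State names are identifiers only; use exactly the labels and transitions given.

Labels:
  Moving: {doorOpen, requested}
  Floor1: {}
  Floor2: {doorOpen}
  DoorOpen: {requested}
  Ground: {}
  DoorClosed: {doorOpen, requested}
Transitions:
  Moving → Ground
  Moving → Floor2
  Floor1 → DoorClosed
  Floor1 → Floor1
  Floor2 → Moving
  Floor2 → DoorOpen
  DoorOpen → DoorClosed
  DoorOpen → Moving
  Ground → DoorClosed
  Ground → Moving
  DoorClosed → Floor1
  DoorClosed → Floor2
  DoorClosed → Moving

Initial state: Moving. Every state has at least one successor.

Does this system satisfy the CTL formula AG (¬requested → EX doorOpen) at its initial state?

Yes

States satisfying ¬requested → EX doorOpen: {Moving, Floor1, Floor2, DoorOpen, Ground, DoorClosed}.
States satisfying AG (¬requested → EX doorOpen): {Moving, Floor1, Floor2, DoorOpen, Ground, DoorClosed}.
Every state reachable from Moving satisfies ¬requested → EX doorOpen.
Moving ∈ Sat(AG (¬requested → EX doorOpen)).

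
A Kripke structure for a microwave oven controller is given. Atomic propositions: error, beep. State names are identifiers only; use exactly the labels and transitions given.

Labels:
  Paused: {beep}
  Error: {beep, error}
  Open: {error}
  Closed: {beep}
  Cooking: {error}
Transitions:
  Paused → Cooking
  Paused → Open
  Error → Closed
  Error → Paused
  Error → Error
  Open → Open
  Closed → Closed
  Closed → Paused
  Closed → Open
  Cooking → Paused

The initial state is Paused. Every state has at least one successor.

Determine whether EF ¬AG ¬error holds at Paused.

Yes

States satisfying ¬AG ¬error: {Paused, Error, Open, Closed, Cooking}.
States satisfying EF ¬AG ¬error: {Paused, Error, Open, Closed, Cooking}.
Some path from Paused reaches a state where ¬AG ¬error holds.
Paused ∈ Sat(EF ¬AG ¬error).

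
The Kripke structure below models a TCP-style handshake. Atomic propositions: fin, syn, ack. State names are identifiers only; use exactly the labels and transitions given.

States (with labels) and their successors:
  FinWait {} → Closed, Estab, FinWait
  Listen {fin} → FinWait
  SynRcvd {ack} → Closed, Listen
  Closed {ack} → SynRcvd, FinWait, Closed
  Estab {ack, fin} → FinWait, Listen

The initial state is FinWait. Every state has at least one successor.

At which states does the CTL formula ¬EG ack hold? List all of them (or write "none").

States satisfying ack: {SynRcvd, Closed, Estab}.
States satisfying EG ack: {SynRcvd, Closed}.
States satisfying ¬EG ack: {FinWait, Listen, Estab}.

{FinWait, Listen, Estab}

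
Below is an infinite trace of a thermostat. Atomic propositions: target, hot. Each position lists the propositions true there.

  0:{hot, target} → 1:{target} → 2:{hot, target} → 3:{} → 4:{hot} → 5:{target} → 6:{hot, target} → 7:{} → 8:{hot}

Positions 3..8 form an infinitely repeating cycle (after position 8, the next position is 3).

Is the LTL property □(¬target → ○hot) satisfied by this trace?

¬target → ○hot must hold at every position from 0 onward. It fails at position 4, so □(¬target → ○hot) is false.
Positions where ¬target holds: 3, 4, 7, 8.
Check ○hot at each: 3→ok, 4→fails, 7→ok, 8→fails.

No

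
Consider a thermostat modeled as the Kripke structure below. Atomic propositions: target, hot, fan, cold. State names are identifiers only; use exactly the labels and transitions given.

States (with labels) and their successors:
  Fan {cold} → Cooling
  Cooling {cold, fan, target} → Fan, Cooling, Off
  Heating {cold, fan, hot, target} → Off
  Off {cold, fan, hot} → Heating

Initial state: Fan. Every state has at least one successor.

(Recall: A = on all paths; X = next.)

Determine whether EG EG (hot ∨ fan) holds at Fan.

States satisfying EG (hot ∨ fan): {Cooling, Heating, Off}.
States satisfying EG EG (hot ∨ fan): {Cooling, Heating, Off}.
No suitable path/successor from Fan witnesses the formula.
Fan ∉ Sat(EG EG (hot ∨ fan)).

No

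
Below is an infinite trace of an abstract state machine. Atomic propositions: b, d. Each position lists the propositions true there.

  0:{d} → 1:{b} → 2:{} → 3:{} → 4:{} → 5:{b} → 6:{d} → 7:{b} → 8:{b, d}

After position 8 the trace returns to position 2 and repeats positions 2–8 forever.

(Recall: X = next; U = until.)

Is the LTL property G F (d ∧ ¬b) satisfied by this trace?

F (d ∧ ¬b) holds at every position 0..8, and those are all positions ever visited, so G F (d ∧ ¬b) holds.

Holds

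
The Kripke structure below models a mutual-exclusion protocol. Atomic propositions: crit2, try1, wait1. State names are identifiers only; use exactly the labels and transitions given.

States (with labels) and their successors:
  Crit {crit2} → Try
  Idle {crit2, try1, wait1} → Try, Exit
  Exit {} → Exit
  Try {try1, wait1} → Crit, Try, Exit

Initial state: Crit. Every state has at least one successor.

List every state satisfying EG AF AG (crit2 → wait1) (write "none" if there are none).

States satisfying AF AG (crit2 → wait1): {Exit}.
States satisfying EG AF AG (crit2 → wait1): {Exit}.

{Exit}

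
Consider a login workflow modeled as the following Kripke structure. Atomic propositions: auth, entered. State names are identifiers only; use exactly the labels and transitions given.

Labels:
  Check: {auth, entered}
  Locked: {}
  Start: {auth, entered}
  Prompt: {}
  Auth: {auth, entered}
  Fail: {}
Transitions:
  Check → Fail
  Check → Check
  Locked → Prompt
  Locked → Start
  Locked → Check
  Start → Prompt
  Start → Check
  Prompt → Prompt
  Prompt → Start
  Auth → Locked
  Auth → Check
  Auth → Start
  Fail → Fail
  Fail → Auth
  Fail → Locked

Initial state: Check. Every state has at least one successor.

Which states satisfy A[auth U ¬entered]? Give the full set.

States satisfying auth: {Check, Start, Auth}.
States satisfying ¬entered: {Locked, Prompt, Fail}.
States satisfying A[auth U ¬entered]: {Locked, Prompt, Fail}.

{Locked, Prompt, Fail}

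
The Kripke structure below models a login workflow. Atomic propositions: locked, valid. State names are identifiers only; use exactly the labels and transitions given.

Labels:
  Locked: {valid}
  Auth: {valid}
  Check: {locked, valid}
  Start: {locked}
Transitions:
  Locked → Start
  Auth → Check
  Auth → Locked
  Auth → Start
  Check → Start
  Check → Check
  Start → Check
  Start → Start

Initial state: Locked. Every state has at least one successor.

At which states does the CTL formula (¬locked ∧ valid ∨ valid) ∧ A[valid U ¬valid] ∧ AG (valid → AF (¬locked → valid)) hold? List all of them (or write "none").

States satisfying ¬locked: {Locked, Auth}.
States satisfying ¬locked ∧ valid: {Locked, Auth}.
States satisfying ¬locked ∧ valid ∨ valid: {Locked, Auth, Check}.
States satisfying valid: {Locked, Auth, Check}.
States satisfying ¬valid: {Start}.
States satisfying A[valid U ¬valid]: {Locked, Start}.
States satisfying (¬locked ∧ valid ∨ valid) ∧ A[valid U ¬valid]: {Locked}.
States satisfying valid → AF (¬locked → valid): {Locked, Auth, Check, Start}.
States satisfying AG (valid → AF (¬locked → valid)): {Locked, Auth, Check, Start}.
States satisfying (¬locked ∧ valid ∨ valid) ∧ A[valid U ¬valid] ∧ AG (valid → AF (¬locked → valid)): {Locked}.

{Locked}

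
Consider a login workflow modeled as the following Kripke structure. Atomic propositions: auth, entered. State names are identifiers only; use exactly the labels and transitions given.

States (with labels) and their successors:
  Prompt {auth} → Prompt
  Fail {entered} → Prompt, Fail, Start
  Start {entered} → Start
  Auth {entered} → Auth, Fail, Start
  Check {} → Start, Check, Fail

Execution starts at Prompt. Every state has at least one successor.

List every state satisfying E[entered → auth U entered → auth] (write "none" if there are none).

States satisfying entered → auth: {Prompt, Check}.
States satisfying E[entered → auth U entered → auth]: {Prompt, Check}.

{Prompt, Check}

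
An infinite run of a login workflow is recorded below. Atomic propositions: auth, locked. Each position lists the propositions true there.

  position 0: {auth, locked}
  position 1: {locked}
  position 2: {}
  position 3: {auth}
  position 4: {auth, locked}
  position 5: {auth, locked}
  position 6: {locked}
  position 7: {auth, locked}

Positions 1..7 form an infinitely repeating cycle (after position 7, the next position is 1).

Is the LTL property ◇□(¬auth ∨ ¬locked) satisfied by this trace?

Violated

□(¬auth ∨ ¬locked) is false at every position 0..7, so it never becomes true and ◇□(¬auth ∨ ¬locked) fails.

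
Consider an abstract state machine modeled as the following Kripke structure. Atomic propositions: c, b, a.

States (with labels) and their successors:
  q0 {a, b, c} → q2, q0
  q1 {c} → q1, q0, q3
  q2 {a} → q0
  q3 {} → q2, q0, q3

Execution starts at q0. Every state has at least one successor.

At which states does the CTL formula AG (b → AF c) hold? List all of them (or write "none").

States satisfying b → AF c: {q0, q1, q2, q3}.
States satisfying AG (b → AF c): {q0, q1, q2, q3}.

{q0, q1, q2, q3}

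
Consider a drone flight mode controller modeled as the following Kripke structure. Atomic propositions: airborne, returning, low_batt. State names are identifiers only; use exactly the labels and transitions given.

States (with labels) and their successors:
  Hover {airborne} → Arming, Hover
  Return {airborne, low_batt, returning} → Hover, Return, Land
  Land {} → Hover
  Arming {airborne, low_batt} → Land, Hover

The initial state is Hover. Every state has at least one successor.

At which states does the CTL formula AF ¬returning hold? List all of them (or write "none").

States satisfying ¬returning: {Hover, Land, Arming}.
States satisfying AF ¬returning: {Hover, Land, Arming}.

{Hover, Land, Arming}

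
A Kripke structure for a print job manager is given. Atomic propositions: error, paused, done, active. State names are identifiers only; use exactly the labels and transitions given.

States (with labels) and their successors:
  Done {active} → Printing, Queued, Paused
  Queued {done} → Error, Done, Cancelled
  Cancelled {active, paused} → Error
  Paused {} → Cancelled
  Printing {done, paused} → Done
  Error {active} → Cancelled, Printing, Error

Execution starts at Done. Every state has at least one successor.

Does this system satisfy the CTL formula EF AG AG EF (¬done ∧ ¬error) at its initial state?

Satisfied

States satisfying AG AG EF (¬done ∧ ¬error): {Done, Queued, Cancelled, Paused, Printing, Error}.
States satisfying EF AG AG EF (¬done ∧ ¬error): {Done, Queued, Cancelled, Paused, Printing, Error}.
Some path from Done reaches a state where AG AG EF (¬done ∧ ¬error) holds.
Done ∈ Sat(EF AG AG EF (¬done ∧ ¬error)).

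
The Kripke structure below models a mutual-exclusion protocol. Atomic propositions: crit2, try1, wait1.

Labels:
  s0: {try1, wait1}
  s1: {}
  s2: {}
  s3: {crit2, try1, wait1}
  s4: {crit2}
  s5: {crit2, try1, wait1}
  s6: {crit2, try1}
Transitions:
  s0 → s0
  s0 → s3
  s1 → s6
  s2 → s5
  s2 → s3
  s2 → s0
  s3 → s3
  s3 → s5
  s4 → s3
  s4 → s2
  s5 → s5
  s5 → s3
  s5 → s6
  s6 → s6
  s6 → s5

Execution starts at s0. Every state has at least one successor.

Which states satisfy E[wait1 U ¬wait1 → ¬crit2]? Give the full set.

States satisfying wait1: {s0, s3, s5}.
States satisfying ¬wait1 → ¬crit2: {s0, s1, s2, s3, s5}.
States satisfying E[wait1 U ¬wait1 → ¬crit2]: {s0, s1, s2, s3, s5}.

{s0, s1, s2, s3, s5}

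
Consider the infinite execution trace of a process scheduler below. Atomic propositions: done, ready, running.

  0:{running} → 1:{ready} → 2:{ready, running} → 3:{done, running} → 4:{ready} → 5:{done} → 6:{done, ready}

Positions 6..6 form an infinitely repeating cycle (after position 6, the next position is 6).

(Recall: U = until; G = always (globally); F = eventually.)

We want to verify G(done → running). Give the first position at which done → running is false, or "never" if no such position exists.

Check done → running at each position in order: 0 ✓, 1 ✓, 2 ✓, 3 ✓, 4 ✓.
At position 5 the labels are {done}, so done → running is false there. This is the first violation.

5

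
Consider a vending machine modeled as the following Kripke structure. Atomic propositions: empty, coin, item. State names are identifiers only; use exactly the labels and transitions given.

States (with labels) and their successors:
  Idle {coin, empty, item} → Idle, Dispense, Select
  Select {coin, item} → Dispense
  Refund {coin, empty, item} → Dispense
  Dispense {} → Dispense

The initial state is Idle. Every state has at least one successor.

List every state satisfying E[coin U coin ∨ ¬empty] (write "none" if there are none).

{Idle, Select, Refund, Dispense}

States satisfying coin: {Idle, Select, Refund}.
States satisfying coin ∨ ¬empty: {Idle, Select, Refund, Dispense}.
States satisfying E[coin U coin ∨ ¬empty]: {Idle, Select, Refund, Dispense}.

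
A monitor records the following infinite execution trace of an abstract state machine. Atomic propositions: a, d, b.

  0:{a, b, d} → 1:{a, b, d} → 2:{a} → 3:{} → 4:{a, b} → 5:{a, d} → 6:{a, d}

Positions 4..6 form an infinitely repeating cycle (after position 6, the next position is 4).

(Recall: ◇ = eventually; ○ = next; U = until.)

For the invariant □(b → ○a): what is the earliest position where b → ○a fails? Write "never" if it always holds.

b → ○a holds at every position 0..6, and those are all the positions the trace ever visits, so the invariant □(b → ○a) is never violated.

never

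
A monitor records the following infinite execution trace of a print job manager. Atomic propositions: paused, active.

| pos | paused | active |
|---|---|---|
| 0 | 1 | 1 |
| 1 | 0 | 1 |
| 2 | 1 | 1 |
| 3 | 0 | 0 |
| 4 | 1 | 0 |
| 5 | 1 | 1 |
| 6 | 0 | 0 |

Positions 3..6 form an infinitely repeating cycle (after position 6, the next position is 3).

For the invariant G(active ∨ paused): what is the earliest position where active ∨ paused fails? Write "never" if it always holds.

Check active ∨ paused at each position in order: 0 ✓, 1 ✓, 2 ✓.
At position 3 the labels are {}, so active ∨ paused is false there. This is the first violation.

3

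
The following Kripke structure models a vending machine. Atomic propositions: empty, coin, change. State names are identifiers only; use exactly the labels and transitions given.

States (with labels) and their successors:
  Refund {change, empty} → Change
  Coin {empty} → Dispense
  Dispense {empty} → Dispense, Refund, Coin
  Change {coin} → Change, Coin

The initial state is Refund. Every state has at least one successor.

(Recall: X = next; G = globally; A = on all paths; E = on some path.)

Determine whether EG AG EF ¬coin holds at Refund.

States satisfying AG EF ¬coin: {Refund, Coin, Dispense, Change}.
States satisfying EG AG EF ¬coin: {Refund, Coin, Dispense, Change}.
Refund ∈ Sat(EG AG EF ¬coin).

Satisfied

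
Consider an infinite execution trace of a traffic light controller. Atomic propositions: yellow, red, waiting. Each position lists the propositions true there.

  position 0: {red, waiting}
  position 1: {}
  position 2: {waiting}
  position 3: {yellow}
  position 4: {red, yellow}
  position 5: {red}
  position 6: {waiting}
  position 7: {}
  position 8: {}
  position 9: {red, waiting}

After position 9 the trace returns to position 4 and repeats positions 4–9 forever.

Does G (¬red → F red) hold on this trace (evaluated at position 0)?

¬red → F red holds at every position 0..9, and those are all positions ever visited, so G (¬red → F red) holds.
Positions where ¬red holds: 1, 2, 3, 6, 7, 8.
Check F red at each: 1→ok, 2→ok, 3→ok, 6→ok, 7→ok, 8→ok.

Satisfied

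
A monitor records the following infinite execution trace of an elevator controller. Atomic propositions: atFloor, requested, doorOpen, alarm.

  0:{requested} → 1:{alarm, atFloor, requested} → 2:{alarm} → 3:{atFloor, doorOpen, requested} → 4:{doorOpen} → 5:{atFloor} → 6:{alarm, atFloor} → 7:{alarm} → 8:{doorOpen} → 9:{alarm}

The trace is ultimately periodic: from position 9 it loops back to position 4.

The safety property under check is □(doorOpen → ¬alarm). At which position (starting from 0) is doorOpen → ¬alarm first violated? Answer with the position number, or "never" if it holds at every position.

never

doorOpen → ¬alarm holds at every position 0..9, and those are all the positions the trace ever visits, so the invariant □(doorOpen → ¬alarm) is never violated.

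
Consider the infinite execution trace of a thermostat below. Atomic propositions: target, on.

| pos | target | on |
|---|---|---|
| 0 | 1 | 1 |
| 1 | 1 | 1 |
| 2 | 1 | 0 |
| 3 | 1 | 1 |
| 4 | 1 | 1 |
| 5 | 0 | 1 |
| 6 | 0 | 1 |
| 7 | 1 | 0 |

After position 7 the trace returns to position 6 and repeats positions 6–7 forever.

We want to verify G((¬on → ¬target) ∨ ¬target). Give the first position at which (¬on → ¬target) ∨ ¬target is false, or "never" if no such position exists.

2

Check (¬on → ¬target) ∨ ¬target at each position in order: 0 ✓, 1 ✓.
At position 2 the labels are {target}, so (¬on → ¬target) ∨ ¬target is false there. This is the first violation.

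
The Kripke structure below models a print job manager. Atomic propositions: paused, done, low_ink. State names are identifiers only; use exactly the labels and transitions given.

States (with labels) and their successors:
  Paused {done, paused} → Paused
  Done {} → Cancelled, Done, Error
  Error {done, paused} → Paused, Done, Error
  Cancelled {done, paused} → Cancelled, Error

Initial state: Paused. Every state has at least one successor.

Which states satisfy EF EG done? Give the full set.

States satisfying EG done: {Paused, Error, Cancelled}.
States satisfying EF EG done: {Paused, Done, Error, Cancelled}.

{Paused, Done, Error, Cancelled}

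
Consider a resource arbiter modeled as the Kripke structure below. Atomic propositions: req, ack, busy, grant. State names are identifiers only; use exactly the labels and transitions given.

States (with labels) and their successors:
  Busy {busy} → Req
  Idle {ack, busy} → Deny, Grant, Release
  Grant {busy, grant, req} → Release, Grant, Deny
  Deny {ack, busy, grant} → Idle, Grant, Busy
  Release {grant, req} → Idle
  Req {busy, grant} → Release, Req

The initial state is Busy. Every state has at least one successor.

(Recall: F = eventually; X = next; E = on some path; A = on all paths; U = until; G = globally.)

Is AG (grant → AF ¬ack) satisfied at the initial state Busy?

Does not hold

States satisfying grant → AF ¬ack: {Busy, Idle, Grant, Release, Req}.
States satisfying AG (grant → AF ¬ack): ∅.
Deny is reachable from Busy and violates grant → AF ¬ack, so AG fails at Busy.
Busy ∉ Sat(AG (grant → AF ¬ack)).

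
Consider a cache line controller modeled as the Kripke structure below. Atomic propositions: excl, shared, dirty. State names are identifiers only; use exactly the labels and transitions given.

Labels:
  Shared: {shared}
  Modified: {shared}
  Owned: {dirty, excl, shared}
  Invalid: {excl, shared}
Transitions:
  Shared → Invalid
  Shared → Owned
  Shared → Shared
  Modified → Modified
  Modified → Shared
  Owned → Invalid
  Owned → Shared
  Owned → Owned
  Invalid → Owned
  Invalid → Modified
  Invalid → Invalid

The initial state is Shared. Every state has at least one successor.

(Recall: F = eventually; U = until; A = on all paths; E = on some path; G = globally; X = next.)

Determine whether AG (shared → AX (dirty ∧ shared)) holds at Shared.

Violated

States satisfying shared → AX (dirty ∧ shared): ∅.
States satisfying AG (shared → AX (dirty ∧ shared)): ∅.
Invalid is reachable from Shared and violates shared → AX (dirty ∧ shared), so AG fails at Shared.
Shared ∉ Sat(AG (shared → AX (dirty ∧ shared))).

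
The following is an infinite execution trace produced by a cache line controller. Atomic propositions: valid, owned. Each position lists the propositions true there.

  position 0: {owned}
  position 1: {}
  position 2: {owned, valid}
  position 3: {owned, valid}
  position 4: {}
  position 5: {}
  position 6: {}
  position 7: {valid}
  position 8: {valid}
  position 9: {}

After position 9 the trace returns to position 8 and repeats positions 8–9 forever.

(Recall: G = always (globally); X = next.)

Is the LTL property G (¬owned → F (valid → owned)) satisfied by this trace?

¬owned → F (valid → owned) holds at every position 0..9, and those are all positions ever visited, so G (¬owned → F (valid → owned)) holds.
Positions where ¬owned holds: 1, 4, 5, 6, 7, 8, 9.
Check F (valid → owned) at each: 1→ok, 4→ok, 5→ok, 6→ok, 7→ok, 8→ok, 9→ok.

Satisfied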